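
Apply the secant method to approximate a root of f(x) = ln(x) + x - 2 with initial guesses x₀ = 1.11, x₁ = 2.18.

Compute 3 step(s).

f(x) = ln(x) + x - 2
x₀ = 1.11, x₁ = 2.18

Secant formula: x_{n+1} = x_n - f(x_n)(x_n - x_{n-1})/(f(x_n) - f(x_{n-1}))

Iteration 1:
  f(1.110000) = -0.785640
  f(2.180000) = 0.959325
  x_2 = 2.180000 - 0.959325×(2.180000 - 1.110000)/(0.959325 - (-0.785640))
       = 1.591749
Iteration 2:
  f(2.180000) = 0.959325
  f(1.591749) = 0.056582
  x_3 = 1.591749 - 0.056582×(1.591749 - 2.180000)/(0.056582 - 0.959325)
       = 1.554878
Iteration 3:
  f(1.591749) = 0.056582
  f(1.554878) = -0.003724
  x_4 = 1.554878 - (-0.003724)×(1.554878 - 1.591749)/(-0.003724 - 0.056582)
       = 1.557155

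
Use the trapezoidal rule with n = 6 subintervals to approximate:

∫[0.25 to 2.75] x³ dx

f(x) = x³
a = 0.25, b = 2.75, n = 6
h = (b - a)/n = 0.416667

Trapezoidal rule: (h/2)[f(x₀) + 2f(x₁) + 2f(x₂) + ... + f(xₙ)]

x_0 = 0.2500, f(x_0) = 0.015625, coefficient = 1
x_1 = 0.6667, f(x_1) = 0.296296, coefficient = 2
x_2 = 1.0833, f(x_2) = 1.271412, coefficient = 2
x_3 = 1.5000, f(x_3) = 3.375000, coefficient = 2
x_4 = 1.9167, f(x_4) = 7.041088, coefficient = 2
x_5 = 2.3333, f(x_5) = 12.703704, coefficient = 2
x_6 = 2.7500, f(x_6) = 20.796875, coefficient = 1

I ≈ (0.416667/2) × 70.187500 = 14.622396
Exact value: 14.296875
Error: 0.325521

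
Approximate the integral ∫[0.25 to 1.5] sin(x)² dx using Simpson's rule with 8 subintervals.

f(x) = sin(x)²
a = 0.25, b = 1.5, n = 8
h = (b - a)/n = 0.156250

Simpson's rule: (h/3)[f(x₀) + 4f(x₁) + 2f(x₂) + ... + f(xₙ)]

x_0 = 0.2500, f(x_0) = 0.061209, coefficient = 1
x_1 = 0.4062, f(x_1) = 0.156157, coefficient = 4
x_2 = 0.5625, f(x_2) = 0.284412, coefficient = 2
x_3 = 0.7188, f(x_3) = 0.433549, coefficient = 4
x_4 = 0.8750, f(x_4) = 0.589123, coefficient = 2
x_5 = 1.0312, f(x_5) = 0.736064, coefficient = 4
x_6 = 1.1875, f(x_6) = 0.860139, coefficient = 2
x_7 = 1.3438, f(x_7) = 0.949330, coefficient = 4
x_8 = 1.5000, f(x_8) = 0.994996, coefficient = 1

I ≈ (0.156250/3) × 13.623954 = 0.709581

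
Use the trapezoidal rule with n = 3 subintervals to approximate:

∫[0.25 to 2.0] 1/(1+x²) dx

f(x) = 1/(1+x²)
a = 0.25, b = 2.0, n = 3
h = (b - a)/n = 0.583333

Trapezoidal rule: (h/2)[f(x₀) + 2f(x₁) + 2f(x₂) + ... + f(xₙ)]

x_0 = 0.2500, f(x_0) = 0.941176, coefficient = 1
x_1 = 0.8333, f(x_1) = 0.590164, coefficient = 2
x_2 = 1.4167, f(x_2) = 0.332564, coefficient = 2
x_3 = 2.0000, f(x_3) = 0.200000, coefficient = 1

I ≈ (0.583333/2) × 2.986631 = 0.871101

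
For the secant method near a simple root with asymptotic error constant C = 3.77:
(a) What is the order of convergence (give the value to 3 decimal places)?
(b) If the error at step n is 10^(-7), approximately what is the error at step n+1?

(a) Secant method has superlinear convergence with order φ = (1+√5)/2 ≈ 1.618.
    This means |e_{n+1}| ≈ C|e_n|^1.618.

(b) With |e_n| = 10^(-7) and C = 3.77:
    |e_{n+1}| ≈ 3.77 × (10^(-7))^1.618 = 3.77 × 10^(-11.33)

(a) ≈ 1.618 (golden ratio); (b) |e_{n+1}| ≈ 1.779e-11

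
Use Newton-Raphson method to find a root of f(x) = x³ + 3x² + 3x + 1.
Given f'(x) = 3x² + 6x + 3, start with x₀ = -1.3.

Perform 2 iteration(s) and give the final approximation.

f(x) = x³ + 3x² + 3x + 1
f'(x) = 3x² + 6x + 3
x₀ = -1.3

Newton-Raphson formula: x_{n+1} = x_n - f(x_n)/f'(x_n)

Iteration 1:
  f(-1.300000) = -0.027000
  f'(-1.300000) = 0.270000
  x_1 = -1.300000 - (-0.027000)/0.270000 = -1.200000
Iteration 2:
  f(-1.200000) = -0.008000
  f'(-1.200000) = 0.120000
  x_2 = -1.200000 - (-0.008000)/0.120000 = -1.133333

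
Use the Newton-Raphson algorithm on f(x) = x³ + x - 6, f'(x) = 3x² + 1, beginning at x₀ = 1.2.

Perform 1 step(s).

f(x) = x³ + x - 6
f'(x) = 3x² + 1
x₀ = 1.2

Newton-Raphson formula: x_{n+1} = x_n - f(x_n)/f'(x_n)

Iteration 1:
  f(1.200000) = -3.072000
  f'(1.200000) = 5.320000
  x_1 = 1.200000 - (-3.072000)/5.320000 = 1.777444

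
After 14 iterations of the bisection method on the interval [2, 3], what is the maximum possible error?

Bisection error bound: |error| ≤ (b-a)/2^n
|error| ≤ (3 - 2)/2^14 = 1/2^14
|error| ≤ 0.0000610352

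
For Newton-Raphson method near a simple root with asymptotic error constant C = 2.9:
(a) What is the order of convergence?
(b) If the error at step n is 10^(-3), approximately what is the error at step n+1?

(a) Newton-Raphson has quadratic (order 2) convergence near simple roots.
    This means |e_{n+1}| ≈ C|e_n|².

(b) With |e_n| = 10^(-3) and C = 2.9:
    |e_{n+1}| ≈ 2.9 × (10^(-3))² = 2.9 × 10^(-6)

(a) 2 (quadratic); (b) |e_{n+1}| ≈ 2.900e-06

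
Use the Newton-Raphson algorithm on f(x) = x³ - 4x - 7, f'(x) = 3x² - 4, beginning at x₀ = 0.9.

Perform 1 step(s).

f(x) = x³ - 4x - 7
f'(x) = 3x² - 4
x₀ = 0.9

Newton-Raphson formula: x_{n+1} = x_n - f(x_n)/f'(x_n)

Iteration 1:
  f(0.900000) = -9.871000
  f'(0.900000) = -1.570000
  x_1 = 0.900000 - (-9.871000)/(-1.570000) = -5.387261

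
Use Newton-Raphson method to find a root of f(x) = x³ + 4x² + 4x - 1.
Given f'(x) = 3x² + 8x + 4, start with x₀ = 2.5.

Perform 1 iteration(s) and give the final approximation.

f(x) = x³ + 4x² + 4x - 1
f'(x) = 3x² + 8x + 4
x₀ = 2.5

Newton-Raphson formula: x_{n+1} = x_n - f(x_n)/f'(x_n)

Iteration 1:
  f(2.500000) = 49.625000
  f'(2.500000) = 42.750000
  x_1 = 2.500000 - 49.625000/42.750000 = 1.339181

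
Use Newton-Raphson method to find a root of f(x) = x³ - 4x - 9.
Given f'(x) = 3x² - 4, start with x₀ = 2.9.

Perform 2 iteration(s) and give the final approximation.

f(x) = x³ - 4x - 9
f'(x) = 3x² - 4
x₀ = 2.9

Newton-Raphson formula: x_{n+1} = x_n - f(x_n)/f'(x_n)

Iteration 1:
  f(2.900000) = 3.789000
  f'(2.900000) = 21.230000
  x_1 = 2.900000 - 3.789000/21.230000 = 2.721526
Iteration 2:
  f(2.721526) = 0.271435
  f'(2.721526) = 18.220114
  x_2 = 2.721526 - 0.271435/18.220114 = 2.706629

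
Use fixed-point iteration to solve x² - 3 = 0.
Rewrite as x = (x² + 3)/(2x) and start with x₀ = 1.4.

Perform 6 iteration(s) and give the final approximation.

Equation: x² - 3 = 0
Fixed-point form: x = (x² + 3)/(2x)
x₀ = 1.4

x_1 = g(1.400000) = 1.771429
x_2 = g(1.771429) = 1.732488
x_3 = g(1.732488) = 1.732051
x_4 = g(1.732051) = 1.732051
x_5 = g(1.732051) = 1.732051
x_6 = g(1.732051) = 1.732051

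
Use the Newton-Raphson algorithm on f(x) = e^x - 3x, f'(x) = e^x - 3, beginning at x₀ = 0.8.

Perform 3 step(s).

f(x) = e^x - 3x
f'(x) = e^x - 3
x₀ = 0.8

Newton-Raphson formula: x_{n+1} = x_n - f(x_n)/f'(x_n)

Iteration 1:
  f(0.800000) = -0.174459
  f'(0.800000) = -0.774459
  x_1 = 0.800000 - (-0.174459)/(-0.774459) = 0.574734
Iteration 2:
  f(0.574734) = 0.052456
  f'(0.574734) = -1.223342
  x_2 = 0.574734 - 0.052456/(-1.223342) = 0.617613
Iteration 3:
  f(0.617613) = 0.001657
  f'(0.617613) = -1.145504
  x_3 = 0.617613 - 0.001657/(-1.145504) = 0.619060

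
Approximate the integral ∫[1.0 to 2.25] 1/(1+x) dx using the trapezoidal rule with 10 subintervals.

f(x) = 1/(1+x)
a = 1.0, b = 2.25, n = 10
h = (b - a)/n = 0.125000

Trapezoidal rule: (h/2)[f(x₀) + 2f(x₁) + 2f(x₂) + ... + f(xₙ)]

x_0 = 1.0000, f(x_0) = 0.500000, coefficient = 1
x_1 = 1.1250, f(x_1) = 0.470588, coefficient = 2
x_2 = 1.2500, f(x_2) = 0.444444, coefficient = 2
x_3 = 1.3750, f(x_3) = 0.421053, coefficient = 2
x_4 = 1.5000, f(x_4) = 0.400000, coefficient = 2
x_5 = 1.6250, f(x_5) = 0.380952, coefficient = 2
x_6 = 1.7500, f(x_6) = 0.363636, coefficient = 2
x_7 = 1.8750, f(x_7) = 0.347826, coefficient = 2
x_8 = 2.0000, f(x_8) = 0.333333, coefficient = 2
x_9 = 2.1250, f(x_9) = 0.320000, coefficient = 2
x_10 = 2.2500, f(x_10) = 0.307692, coefficient = 1

I ≈ (0.125000/2) × 7.771359 = 0.485710
Exact value: 0.485508
Error: 0.000202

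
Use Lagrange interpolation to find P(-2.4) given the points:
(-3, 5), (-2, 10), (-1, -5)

Lagrange interpolation formula:
P(x) = Σ yᵢ × Lᵢ(x)
where Lᵢ(x) = Π_{j≠i} (x - xⱼ)/(xᵢ - xⱼ)

L_0(-2.4) = (-2.4 - (-2))/(-3 - (-2)) × (-2.4 - (-1))/(-3 - (-1)) = 0.280000
L_1(-2.4) = (-2.4 - (-3))/(-2 - (-3)) × (-2.4 - (-1))/(-2 - (-1)) = 0.840000
L_2(-2.4) = (-2.4 - (-3))/(-1 - (-3)) × (-2.4 - (-2))/(-1 - (-2)) = -0.120000

P(-2.4) = 5×L_0(-2.4) + 10×L_1(-2.4) + (-5)×L_2(-2.4)
P(-2.4) = 10.400000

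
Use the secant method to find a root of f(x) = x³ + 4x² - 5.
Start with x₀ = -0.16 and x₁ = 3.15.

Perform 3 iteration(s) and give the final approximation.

f(x) = x³ + 4x² - 5
x₀ = -0.16, x₁ = 3.15

Secant formula: x_{n+1} = x_n - f(x_n)(x_n - x_{n-1})/(f(x_n) - f(x_{n-1}))

Iteration 1:
  f(-0.160000) = -4.901696
  f(3.150000) = 65.945875
  x_2 = 3.150000 - 65.945875×(3.150000 - (-0.160000))/(65.945875 - (-4.901696))
       = 0.069007
Iteration 2:
  f(3.150000) = 65.945875
  f(0.069007) = -4.980623
  x_3 = 0.069007 - (-4.980623)×(0.069007 - 3.150000)/(-4.980623 - 65.945875)
       = 0.285362
Iteration 3:
  f(0.069007) = -4.980623
  f(0.285362) = -4.651037
  x_4 = 0.285362 - (-4.651037)×(0.285362 - 0.069007)/(-4.651037 - (-4.980623))
       = 3.338502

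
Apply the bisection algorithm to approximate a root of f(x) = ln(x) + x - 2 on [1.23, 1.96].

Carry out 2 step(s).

f(x) = ln(x) + x - 2
Initial interval: [1.23, 1.96]

Iteration 1:
  c_1 = (1.230000 + 1.960000)/2 = 1.595000
  f(c_1) = f(1.595000) = 0.061874
  f(a) × f(c) < 0, new interval: [1.230000, 1.595000]
Iteration 2:
  c_2 = (1.230000 + 1.595000)/2 = 1.412500
  f(c_2) = f(1.412500) = -0.242139
  f(a) × f(c) ≥ 0, new interval: [1.412500, 1.595000]

After 2 iteration(s), the approximation is c_2 = 1.412500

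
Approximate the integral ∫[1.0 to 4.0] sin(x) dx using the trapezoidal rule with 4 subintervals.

f(x) = sin(x)
a = 1.0, b = 4.0, n = 4
h = (b - a)/n = 0.750000

Trapezoidal rule: (h/2)[f(x₀) + 2f(x₁) + 2f(x₂) + ... + f(xₙ)]

x_0 = 1.0000, f(x_0) = 0.841471, coefficient = 1
x_1 = 1.7500, f(x_1) = 0.983986, coefficient = 2
x_2 = 2.5000, f(x_2) = 0.598472, coefficient = 2
x_3 = 3.2500, f(x_3) = -0.108195, coefficient = 2
x_4 = 4.0000, f(x_4) = -0.756802, coefficient = 1

I ≈ (0.750000/2) × 3.033194 = 1.137448
Exact value: 1.193946
Error: 0.056498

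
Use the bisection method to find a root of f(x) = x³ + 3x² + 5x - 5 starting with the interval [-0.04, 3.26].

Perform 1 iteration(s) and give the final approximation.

f(x) = x³ + 3x² + 5x - 5
Initial interval: [-0.04, 3.26]

Iteration 1:
  c_1 = (-0.040000 + 3.260000)/2 = 1.610000
  f(c_1) = f(1.610000) = 14.999581
  f(a) × f(c) < 0, new interval: [-0.040000, 1.610000]

After 1 iteration(s), the approximation is c_1 = 1.610000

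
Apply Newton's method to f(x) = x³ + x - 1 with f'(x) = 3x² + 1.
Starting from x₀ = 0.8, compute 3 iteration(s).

f(x) = x³ + x - 1
f'(x) = 3x² + 1
x₀ = 0.8

Newton-Raphson formula: x_{n+1} = x_n - f(x_n)/f'(x_n)

Iteration 1:
  f(0.800000) = 0.312000
  f'(0.800000) = 2.920000
  x_1 = 0.800000 - 0.312000/2.920000 = 0.693151
Iteration 2:
  f(0.693151) = 0.026180
  f'(0.693151) = 2.441374
  x_2 = 0.693151 - 0.026180/2.441374 = 0.682427
Iteration 3:
  f(0.682427) = 0.000238
  f'(0.682427) = 2.397120
  x_3 = 0.682427 - 0.000238/2.397120 = 0.682328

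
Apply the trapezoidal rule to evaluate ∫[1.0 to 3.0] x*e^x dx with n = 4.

f(x) = x*e^x
a = 1.0, b = 3.0, n = 4
h = (b - a)/n = 0.500000

Trapezoidal rule: (h/2)[f(x₀) + 2f(x₁) + 2f(x₂) + ... + f(xₙ)]

x_0 = 1.0000, f(x_0) = 2.718282, coefficient = 1
x_1 = 1.5000, f(x_1) = 6.722534, coefficient = 2
x_2 = 2.0000, f(x_2) = 14.778112, coefficient = 2
x_3 = 2.5000, f(x_3) = 30.456235, coefficient = 2
x_4 = 3.0000, f(x_4) = 60.256611, coefficient = 1

I ≈ (0.500000/2) × 166.888654 = 41.722164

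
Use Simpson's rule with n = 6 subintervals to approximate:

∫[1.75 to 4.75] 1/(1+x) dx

f(x) = 1/(1+x)
a = 1.75, b = 4.75, n = 6
h = (b - a)/n = 0.500000

Simpson's rule: (h/3)[f(x₀) + 4f(x₁) + 2f(x₂) + ... + f(xₙ)]

x_0 = 1.7500, f(x_0) = 0.363636, coefficient = 1
x_1 = 2.2500, f(x_1) = 0.307692, coefficient = 4
x_2 = 2.7500, f(x_2) = 0.266667, coefficient = 2
x_3 = 3.2500, f(x_3) = 0.235294, coefficient = 4
x_4 = 3.7500, f(x_4) = 0.210526, coefficient = 2
x_5 = 4.2500, f(x_5) = 0.190476, coefficient = 4
x_6 = 4.7500, f(x_6) = 0.173913, coefficient = 1

I ≈ (0.500000/3) × 4.425786 = 0.737631
Exact value: 0.737599
Error: 0.000032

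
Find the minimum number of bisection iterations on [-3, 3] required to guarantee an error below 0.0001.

We need (b-a)/2^n ≤ 0.0001
(3 - (-3))/2^n ≤ 0.0001
6/2^n ≤ 0.0001
2^n ≥ 60000
n ≥ log₂(60000) = 15.87
n ≥ 16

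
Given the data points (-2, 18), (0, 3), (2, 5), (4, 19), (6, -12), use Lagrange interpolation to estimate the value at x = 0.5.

Lagrange interpolation formula:
P(x) = Σ yᵢ × Lᵢ(x)
where Lᵢ(x) = Π_{j≠i} (x - xⱼ)/(xᵢ - xⱼ)

L_0(0.5) = (0.5 - 0)/(-2 - 0) × (0.5 - 2)/(-2 - 2) × (0.5 - 4)/(-2 - 4) × (0.5 - 6)/(-2 - 6) = -0.037598
L_1(0.5) = (0.5 - (-2))/(0 - (-2)) × (0.5 - 2)/(0 - 2) × (0.5 - 4)/(0 - 4) × (0.5 - 6)/(0 - 6) = 0.751953
L_2(0.5) = (0.5 - (-2))/(2 - (-2)) × (0.5 - 0)/(2 - 0) × (0.5 - 4)/(2 - 4) × (0.5 - 6)/(2 - 6) = 0.375977
L_3(0.5) = (0.5 - (-2))/(4 - (-2)) × (0.5 - 0)/(4 - 0) × (0.5 - 2)/(4 - 2) × (0.5 - 6)/(4 - 6) = -0.107422
L_4(0.5) = (0.5 - (-2))/(6 - (-2)) × (0.5 - 0)/(6 - 0) × (0.5 - 2)/(6 - 2) × (0.5 - 4)/(6 - 4) = 0.017090

P(0.5) = 18×L_0(0.5) + 3×L_1(0.5) + 5×L_2(0.5) + 19×L_3(0.5) + (-12)×L_4(0.5)
P(0.5) = 1.212891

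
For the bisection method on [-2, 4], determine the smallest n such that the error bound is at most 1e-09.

We need (b-a)/2^n ≤ 1e-09
(4 - (-2))/2^n ≤ 1e-09
6/2^n ≤ 1e-09
2^n ≥ 6000000000
n ≥ log₂(6000000000) = 32.48
n ≥ 33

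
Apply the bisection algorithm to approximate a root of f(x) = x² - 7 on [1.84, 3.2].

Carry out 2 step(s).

f(x) = x² - 7
Initial interval: [1.84, 3.2]

Iteration 1:
  c_1 = (1.840000 + 3.200000)/2 = 2.520000
  f(c_1) = f(2.520000) = -0.649600
  f(a) × f(c) ≥ 0, new interval: [2.520000, 3.200000]
Iteration 2:
  c_2 = (2.520000 + 3.200000)/2 = 2.860000
  f(c_2) = f(2.860000) = 1.179600
  f(a) × f(c) < 0, new interval: [2.520000, 2.860000]

After 2 iteration(s), the approximation is c_2 = 2.860000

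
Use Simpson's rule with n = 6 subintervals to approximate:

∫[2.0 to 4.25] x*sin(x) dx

f(x) = x*sin(x)
a = 2.0, b = 4.25, n = 6
h = (b - a)/n = 0.375000

Simpson's rule: (h/3)[f(x₀) + 4f(x₁) + 2f(x₂) + ... + f(xₙ)]

x_0 = 2.0000, f(x_0) = 1.818595, coefficient = 1
x_1 = 2.3750, f(x_1) = 1.647502, coefficient = 4
x_2 = 2.7500, f(x_2) = 1.049568, coefficient = 2
x_3 = 3.1250, f(x_3) = 0.051850, coefficient = 4
x_4 = 3.5000, f(x_4) = -1.227741, coefficient = 2
x_5 = 3.8750, f(x_5) = -2.593944, coefficient = 4
x_6 = 4.2500, f(x_6) = -3.803705, coefficient = 1

I ≈ (0.375000/3) × -5.919825 = -0.739978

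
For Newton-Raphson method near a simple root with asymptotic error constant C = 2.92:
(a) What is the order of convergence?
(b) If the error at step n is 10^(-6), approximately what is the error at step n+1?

(a) Newton-Raphson has quadratic (order 2) convergence near simple roots.
    This means |e_{n+1}| ≈ C|e_n|².

(b) With |e_n| = 10^(-6) and C = 2.92:
    |e_{n+1}| ≈ 2.92 × (10^(-6))² = 2.92 × 10^(-12)

(a) 2 (quadratic); (b) |e_{n+1}| ≈ 2.920e-12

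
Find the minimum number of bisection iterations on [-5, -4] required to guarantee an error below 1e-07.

We need (b-a)/2^n ≤ 1e-07
(-4 - (-5))/2^n ≤ 1e-07
1/2^n ≤ 1e-07
2^n ≥ 10000000
n ≥ log₂(10000000) = 23.25
n ≥ 24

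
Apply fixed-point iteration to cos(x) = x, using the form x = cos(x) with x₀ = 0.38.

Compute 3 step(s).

Equation: cos(x) = x
Fixed-point form: x = cos(x)
x₀ = 0.38

x_1 = g(0.380000) = 0.928665
x_2 = g(0.928665) = 0.598904
x_3 = g(0.598904) = 0.825954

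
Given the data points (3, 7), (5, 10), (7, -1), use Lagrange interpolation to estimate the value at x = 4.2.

Lagrange interpolation formula:
P(x) = Σ yᵢ × Lᵢ(x)
where Lᵢ(x) = Π_{j≠i} (x - xⱼ)/(xᵢ - xⱼ)

L_0(4.2) = (4.2 - 5)/(3 - 5) × (4.2 - 7)/(3 - 7) = 0.280000
L_1(4.2) = (4.2 - 3)/(5 - 3) × (4.2 - 7)/(5 - 7) = 0.840000
L_2(4.2) = (4.2 - 3)/(7 - 3) × (4.2 - 5)/(7 - 5) = -0.120000

P(4.2) = 7×L_0(4.2) + 10×L_1(4.2) + (-1)×L_2(4.2)
P(4.2) = 10.480000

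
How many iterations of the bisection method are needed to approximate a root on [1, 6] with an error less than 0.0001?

We need (b-a)/2^n ≤ 0.0001
(6 - 1)/2^n ≤ 0.0001
5/2^n ≤ 0.0001
2^n ≥ 50000
n ≥ log₂(50000) = 15.61
n ≥ 16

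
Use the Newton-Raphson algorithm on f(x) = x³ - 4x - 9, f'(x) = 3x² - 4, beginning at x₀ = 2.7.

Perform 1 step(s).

f(x) = x³ - 4x - 9
f'(x) = 3x² - 4
x₀ = 2.7

Newton-Raphson formula: x_{n+1} = x_n - f(x_n)/f'(x_n)

Iteration 1:
  f(2.700000) = -0.117000
  f'(2.700000) = 17.870000
  x_1 = 2.700000 - (-0.117000)/17.870000 = 2.706547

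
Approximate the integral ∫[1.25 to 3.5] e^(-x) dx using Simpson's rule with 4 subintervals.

f(x) = e^(-x)
a = 1.25, b = 3.5, n = 4
h = (b - a)/n = 0.562500

Simpson's rule: (h/3)[f(x₀) + 4f(x₁) + 2f(x₂) + ... + f(xₙ)]

x_0 = 1.2500, f(x_0) = 0.286505, coefficient = 1
x_1 = 1.8125, f(x_1) = 0.163246, coefficient = 4
x_2 = 2.3750, f(x_2) = 0.093014, coefficient = 2
x_3 = 2.9375, f(x_3) = 0.052998, coefficient = 4
x_4 = 3.5000, f(x_4) = 0.030197, coefficient = 1

I ≈ (0.562500/3) × 1.367705 = 0.256445
Exact value: 0.256307
Error: 0.000137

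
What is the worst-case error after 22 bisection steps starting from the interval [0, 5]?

Bisection error bound: |error| ≤ (b-a)/2^n
|error| ≤ (5 - 0)/2^22 = 5/2^22
|error| ≤ 0.0000011921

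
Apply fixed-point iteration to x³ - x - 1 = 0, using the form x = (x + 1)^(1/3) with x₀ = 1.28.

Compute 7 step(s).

Equation: x³ - x - 1 = 0
Fixed-point form: x = (x + 1)^(1/3)
x₀ = 1.28

x_1 = g(1.280000) = 1.316169
x_2 = g(1.316169) = 1.323092
x_3 = g(1.323092) = 1.324409
x_4 = g(1.324409) = 1.324659
x_5 = g(1.324659) = 1.324707
x_6 = g(1.324707) = 1.324716
x_7 = g(1.324716) = 1.324718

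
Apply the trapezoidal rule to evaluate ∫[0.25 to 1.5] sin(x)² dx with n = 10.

f(x) = sin(x)²
a = 0.25, b = 1.5, n = 10
h = (b - a)/n = 0.125000

Trapezoidal rule: (h/2)[f(x₀) + 2f(x₁) + 2f(x₂) + ... + f(xₙ)]

x_0 = 0.2500, f(x_0) = 0.061209, coefficient = 1
x_1 = 0.3750, f(x_1) = 0.134156, coefficient = 2
x_2 = 0.5000, f(x_2) = 0.229849, coefficient = 2
x_3 = 0.6250, f(x_3) = 0.342339, coefficient = 2
x_4 = 0.7500, f(x_4) = 0.464631, coefficient = 2
x_5 = 0.8750, f(x_5) = 0.589123, coefficient = 2
x_6 = 1.0000, f(x_6) = 0.708073, coefficient = 2
x_7 = 1.1250, f(x_7) = 0.814087, coefficient = 2
x_8 = 1.2500, f(x_8) = 0.900572, coefficient = 2
x_9 = 1.3750, f(x_9) = 0.962151, coefficient = 2
x_10 = 1.5000, f(x_10) = 0.994996, coefficient = 1

I ≈ (0.125000/2) × 11.346167 = 0.709135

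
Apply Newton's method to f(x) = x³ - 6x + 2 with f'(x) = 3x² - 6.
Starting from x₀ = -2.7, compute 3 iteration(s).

f(x) = x³ - 6x + 2
f'(x) = 3x² - 6
x₀ = -2.7

Newton-Raphson formula: x_{n+1} = x_n - f(x_n)/f'(x_n)

Iteration 1:
  f(-2.700000) = -1.483000
  f'(-2.700000) = 15.870000
  x_1 = -2.700000 - (-1.483000)/15.870000 = -2.606553
Iteration 2:
  f(-2.606553) = -0.069916
  f'(-2.606553) = 14.382359
  x_2 = -2.606553 - (-0.069916)/14.382359 = -2.601692
Iteration 3:
  f(-2.601692) = -0.000185
  f'(-2.601692) = 14.306404
  x_3 = -2.601692 - (-0.000185)/14.306404 = -2.601679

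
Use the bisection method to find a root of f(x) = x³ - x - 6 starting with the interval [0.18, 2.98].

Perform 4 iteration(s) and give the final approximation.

f(x) = x³ - x - 6
Initial interval: [0.18, 2.98]

Iteration 1:
  c_1 = (0.180000 + 2.980000)/2 = 1.580000
  f(c_1) = f(1.580000) = -3.635688
  f(a) × f(c) ≥ 0, new interval: [1.580000, 2.980000]
Iteration 2:
  c_2 = (1.580000 + 2.980000)/2 = 2.280000
  f(c_2) = f(2.280000) = 3.572352
  f(a) × f(c) < 0, new interval: [1.580000, 2.280000]
Iteration 3:
  c_3 = (1.580000 + 2.280000)/2 = 1.930000
  f(c_3) = f(1.930000) = -0.740943
  f(a) × f(c) ≥ 0, new interval: [1.930000, 2.280000]
Iteration 4:
  c_4 = (1.930000 + 2.280000)/2 = 2.105000
  f(c_4) = f(2.105000) = 1.222308
  f(a) × f(c) < 0, new interval: [1.930000, 2.105000]

After 4 iteration(s), the approximation is c_4 = 2.105000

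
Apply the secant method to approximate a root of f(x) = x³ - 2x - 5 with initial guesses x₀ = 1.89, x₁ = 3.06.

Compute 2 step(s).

f(x) = x³ - 2x - 5
x₀ = 1.89, x₁ = 3.06

Secant formula: x_{n+1} = x_n - f(x_n)(x_n - x_{n-1})/(f(x_n) - f(x_{n-1}))

Iteration 1:
  f(1.890000) = -2.028731
  f(3.060000) = 17.532616
  x_2 = 3.060000 - 17.532616×(3.060000 - 1.890000)/(17.532616 - (-2.028731))
       = 2.011342
Iteration 2:
  f(3.060000) = 17.532616
  f(2.011342) = -0.885806
  x_3 = 2.011342 - (-0.885806)×(2.011342 - 3.060000)/(-0.885806 - 17.532616)
       = 2.061776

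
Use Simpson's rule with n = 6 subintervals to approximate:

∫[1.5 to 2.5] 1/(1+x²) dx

f(x) = 1/(1+x²)
a = 1.5, b = 2.5, n = 6
h = (b - a)/n = 0.166667

Simpson's rule: (h/3)[f(x₀) + 4f(x₁) + 2f(x₂) + ... + f(xₙ)]

x_0 = 1.5000, f(x_0) = 0.307692, coefficient = 1
x_1 = 1.6667, f(x_1) = 0.264706, coefficient = 4
x_2 = 1.8333, f(x_2) = 0.229299, coefficient = 2
x_3 = 2.0000, f(x_3) = 0.200000, coefficient = 4
x_4 = 2.1667, f(x_4) = 0.175610, coefficient = 2
x_5 = 2.3333, f(x_5) = 0.155172, coefficient = 4
x_6 = 2.5000, f(x_6) = 0.137931, coefficient = 1

I ≈ (0.166667/3) × 3.734955 = 0.207497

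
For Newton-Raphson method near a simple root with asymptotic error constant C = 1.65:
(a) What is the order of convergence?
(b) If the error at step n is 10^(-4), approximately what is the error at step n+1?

(a) Newton-Raphson has quadratic (order 2) convergence near simple roots.
    This means |e_{n+1}| ≈ C|e_n|².

(b) With |e_n| = 10^(-4) and C = 1.65:
    |e_{n+1}| ≈ 1.65 × (10^(-4))² = 1.65 × 10^(-8)

(a) 2 (quadratic); (b) |e_{n+1}| ≈ 1.650e-08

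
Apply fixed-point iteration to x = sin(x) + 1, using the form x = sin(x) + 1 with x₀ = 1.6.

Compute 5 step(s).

Equation: x = sin(x) + 1
Fixed-point form: x = sin(x) + 1
x₀ = 1.6

x_1 = g(1.600000) = 1.999574
x_2 = g(1.999574) = 1.909475
x_3 = g(1.909475) = 1.943195
x_4 = g(1.943195) = 1.931457
x_5 = g(1.931457) = 1.935664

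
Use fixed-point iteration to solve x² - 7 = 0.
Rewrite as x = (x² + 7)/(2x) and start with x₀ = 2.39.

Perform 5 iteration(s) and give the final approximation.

Equation: x² - 7 = 0
Fixed-point form: x = (x² + 7)/(2x)
x₀ = 2.39

x_1 = g(2.390000) = 2.659435
x_2 = g(2.659435) = 2.645787
x_3 = g(2.645787) = 2.645751
x_4 = g(2.645751) = 2.645751
x_5 = g(2.645751) = 2.645751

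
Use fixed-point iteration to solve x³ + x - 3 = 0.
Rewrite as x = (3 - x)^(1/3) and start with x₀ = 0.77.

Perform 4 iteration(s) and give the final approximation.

Equation: x³ + x - 3 = 0
Fixed-point form: x = (3 - x)^(1/3)
x₀ = 0.77

x_1 = g(0.770000) = 1.306477
x_2 = g(1.306477) = 1.191966
x_3 = g(1.191966) = 1.218248
x_4 = g(1.218248) = 1.212316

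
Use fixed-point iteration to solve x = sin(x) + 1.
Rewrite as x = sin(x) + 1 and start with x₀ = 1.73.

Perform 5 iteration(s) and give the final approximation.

Equation: x = sin(x) + 1
Fixed-point form: x = sin(x) + 1
x₀ = 1.73

x_1 = g(1.730000) = 1.987354
x_2 = g(1.987354) = 1.914487
x_3 = g(1.914487) = 1.941517
x_4 = g(1.941517) = 1.932066
x_5 = g(1.932066) = 1.935449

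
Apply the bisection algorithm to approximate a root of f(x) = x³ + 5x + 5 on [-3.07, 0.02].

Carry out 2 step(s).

f(x) = x³ + 5x + 5
Initial interval: [-3.07, 0.02]

Iteration 1:
  c_1 = (-3.070000 + 0.020000)/2 = -1.525000
  f(c_1) = f(-1.525000) = -6.171578
  f(a) × f(c) ≥ 0, new interval: [-1.525000, 0.020000]
Iteration 2:
  c_2 = (-1.525000 + 0.020000)/2 = -0.752500
  f(c_2) = f(-0.752500) = 0.811392
  f(a) × f(c) < 0, new interval: [-1.525000, -0.752500]

After 2 iteration(s), the approximation is c_2 = -0.752500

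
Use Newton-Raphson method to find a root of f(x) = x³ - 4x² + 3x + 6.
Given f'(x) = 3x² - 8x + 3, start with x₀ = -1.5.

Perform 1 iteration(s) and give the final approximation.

f(x) = x³ - 4x² + 3x + 6
f'(x) = 3x² - 8x + 3
x₀ = -1.5

Newton-Raphson formula: x_{n+1} = x_n - f(x_n)/f'(x_n)

Iteration 1:
  f(-1.500000) = -10.875000
  f'(-1.500000) = 21.750000
  x_1 = -1.500000 - (-10.875000)/21.750000 = -1.000000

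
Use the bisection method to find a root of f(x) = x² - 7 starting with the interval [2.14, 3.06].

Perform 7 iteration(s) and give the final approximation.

f(x) = x² - 7
Initial interval: [2.14, 3.06]

Iteration 1:
  c_1 = (2.140000 + 3.060000)/2 = 2.600000
  f(c_1) = f(2.600000) = -0.240000
  f(a) × f(c) ≥ 0, new interval: [2.600000, 3.060000]
Iteration 2:
  c_2 = (2.600000 + 3.060000)/2 = 2.830000
  f(c_2) = f(2.830000) = 1.008900
  f(a) × f(c) < 0, new interval: [2.600000, 2.830000]
Iteration 3:
  c_3 = (2.600000 + 2.830000)/2 = 2.715000
  f(c_3) = f(2.715000) = 0.371225
  f(a) × f(c) < 0, new interval: [2.600000, 2.715000]
Iteration 4:
  c_4 = (2.600000 + 2.715000)/2 = 2.657500
  f(c_4) = f(2.657500) = 0.062306
  f(a) × f(c) < 0, new interval: [2.600000, 2.657500]
Iteration 5:
  c_5 = (2.600000 + 2.657500)/2 = 2.628750
  f(c_5) = f(2.628750) = -0.089673
  f(a) × f(c) ≥ 0, new interval: [2.628750, 2.657500]
Iteration 6:
  c_6 = (2.628750 + 2.657500)/2 = 2.643125
  f(c_6) = f(2.643125) = -0.013890
  f(a) × f(c) ≥ 0, new interval: [2.643125, 2.657500]
Iteration 7:
  c_7 = (2.643125 + 2.657500)/2 = 2.650313
  f(c_7) = f(2.650313) = 0.024156
  f(a) × f(c) < 0, new interval: [2.643125, 2.650313]

After 7 iteration(s), the approximation is c_7 = 2.650313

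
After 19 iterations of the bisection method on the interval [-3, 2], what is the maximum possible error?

Bisection error bound: |error| ≤ (b-a)/2^n
|error| ≤ (2 - (-3))/2^19 = 5/2^19
|error| ≤ 0.0000095367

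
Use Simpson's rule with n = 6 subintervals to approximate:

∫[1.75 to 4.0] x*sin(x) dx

f(x) = x*sin(x)
a = 1.75, b = 4.0, n = 6
h = (b - a)/n = 0.375000

Simpson's rule: (h/3)[f(x₀) + 4f(x₁) + 2f(x₂) + ... + f(xₙ)]

x_0 = 1.7500, f(x_0) = 1.721975, coefficient = 1
x_1 = 2.1250, f(x_1) = 1.806930, coefficient = 4
x_2 = 2.5000, f(x_2) = 1.496180, coefficient = 2
x_3 = 2.8750, f(x_3) = 0.757407, coefficient = 4
x_4 = 3.2500, f(x_4) = -0.351634, coefficient = 2
x_5 = 3.6250, f(x_5) = -1.684896, coefficient = 4
x_6 = 4.0000, f(x_6) = -3.027210, coefficient = 1

I ≈ (0.375000/3) × 4.501622 = 0.562703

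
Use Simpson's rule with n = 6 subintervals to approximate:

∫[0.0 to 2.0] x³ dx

f(x) = x³
a = 0.0, b = 2.0, n = 6
h = (b - a)/n = 0.333333

Simpson's rule: (h/3)[f(x₀) + 4f(x₁) + 2f(x₂) + ... + f(xₙ)]

x_0 = 0.0000, f(x_0) = 0.000000, coefficient = 1
x_1 = 0.3333, f(x_1) = 0.037037, coefficient = 4
x_2 = 0.6667, f(x_2) = 0.296296, coefficient = 2
x_3 = 1.0000, f(x_3) = 1.000000, coefficient = 4
x_4 = 1.3333, f(x_4) = 2.370370, coefficient = 2
x_5 = 1.6667, f(x_5) = 4.629630, coefficient = 4
x_6 = 2.0000, f(x_6) = 8.000000, coefficient = 1

I ≈ (0.333333/3) × 36.000000 = 4.000000
Exact value: 4.000000
Error: 0.000000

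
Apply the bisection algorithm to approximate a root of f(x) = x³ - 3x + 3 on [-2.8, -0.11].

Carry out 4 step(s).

f(x) = x³ - 3x + 3
Initial interval: [-2.8, -0.11]

Iteration 1:
  c_1 = (-2.800000 + (-0.110000))/2 = -1.455000
  f(c_1) = f(-1.455000) = 4.284729
  f(a) × f(c) < 0, new interval: [-2.800000, -1.455000]
Iteration 2:
  c_2 = (-2.800000 + (-1.455000))/2 = -2.127500
  f(c_2) = f(-2.127500) = -0.247110
  f(a) × f(c) ≥ 0, new interval: [-2.127500, -1.455000]
Iteration 3:
  c_3 = (-2.127500 + (-1.455000))/2 = -1.791250
  f(c_3) = f(-1.791250) = 2.626387
  f(a) × f(c) < 0, new interval: [-2.127500, -1.791250]
Iteration 4:
  c_4 = (-2.127500 + (-1.791250))/2 = -1.959375
  f(c_4) = f(-1.959375) = 1.355790
  f(a) × f(c) < 0, new interval: [-2.127500, -1.959375]

After 4 iteration(s), the approximation is c_4 = -1.959375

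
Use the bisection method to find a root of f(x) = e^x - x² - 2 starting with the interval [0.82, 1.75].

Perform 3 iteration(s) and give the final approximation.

f(x) = e^x - x² - 2
Initial interval: [0.82, 1.75]

Iteration 1:
  c_1 = (0.820000 + 1.750000)/2 = 1.285000
  f(c_1) = f(1.285000) = -0.036557
  f(a) × f(c) ≥ 0, new interval: [1.285000, 1.750000]
Iteration 2:
  c_2 = (1.285000 + 1.750000)/2 = 1.517500
  f(c_2) = f(1.517500) = 0.258003
  f(a) × f(c) < 0, new interval: [1.285000, 1.517500]
Iteration 3:
  c_3 = (1.285000 + 1.517500)/2 = 1.401250
  f(c_3) = f(1.401250) = 0.096771
  f(a) × f(c) < 0, new interval: [1.285000, 1.401250]

After 3 iteration(s), the approximation is c_3 = 1.401250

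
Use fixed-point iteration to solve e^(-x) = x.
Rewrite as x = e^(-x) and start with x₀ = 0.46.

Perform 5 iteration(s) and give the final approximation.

Equation: e^(-x) = x
Fixed-point form: x = e^(-x)
x₀ = 0.46

x_1 = g(0.460000) = 0.631284
x_2 = g(0.631284) = 0.531909
x_3 = g(0.531909) = 0.587483
x_4 = g(0.587483) = 0.555724
x_5 = g(0.555724) = 0.573657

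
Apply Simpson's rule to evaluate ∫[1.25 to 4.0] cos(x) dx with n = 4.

f(x) = cos(x)
a = 1.25, b = 4.0, n = 4
h = (b - a)/n = 0.687500

Simpson's rule: (h/3)[f(x₀) + 4f(x₁) + 2f(x₂) + ... + f(xₙ)]

x_0 = 1.2500, f(x_0) = 0.315322, coefficient = 1
x_1 = 1.9375, f(x_1) = -0.358540, coefficient = 4
x_2 = 2.6250, f(x_2) = -0.869507, coefficient = 2
x_3 = 3.3125, f(x_3) = -0.985431, coefficient = 4
x_4 = 4.0000, f(x_4) = -0.653644, coefficient = 1

I ≈ (0.687500/3) × -7.453220 = -1.708030
Exact value: -1.705787
Error: 0.002242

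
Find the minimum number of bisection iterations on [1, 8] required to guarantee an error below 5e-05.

We need (b-a)/2^n ≤ 5e-05
(8 - 1)/2^n ≤ 5e-05
7/2^n ≤ 5e-05
2^n ≥ 140000
n ≥ log₂(140000) = 17.10
n ≥ 18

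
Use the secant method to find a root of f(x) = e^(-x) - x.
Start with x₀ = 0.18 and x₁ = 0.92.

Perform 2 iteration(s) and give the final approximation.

f(x) = e^(-x) - x
x₀ = 0.18, x₁ = 0.92

Secant formula: x_{n+1} = x_n - f(x_n)(x_n - x_{n-1})/(f(x_n) - f(x_{n-1}))

Iteration 1:
  f(0.180000) = 0.655270
  f(0.920000) = -0.521481
  x_2 = 0.920000 - (-0.521481)×(0.920000 - 0.180000)/(-0.521481 - 0.655270)
       = 0.592067
Iteration 2:
  f(0.920000) = -0.521481
  f(0.592067) = -0.038884
  x_3 = 0.592067 - (-0.038884)×(0.592067 - 0.920000)/(-0.038884 - (-0.521481))
       = 0.565644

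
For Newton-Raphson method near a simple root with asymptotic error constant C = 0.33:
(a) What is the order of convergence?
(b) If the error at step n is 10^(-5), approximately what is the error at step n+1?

(a) Newton-Raphson has quadratic (order 2) convergence near simple roots.
    This means |e_{n+1}| ≈ C|e_n|².

(b) With |e_n| = 10^(-5) and C = 0.33:
    |e_{n+1}| ≈ 0.33 × (10^(-5))² = 0.33 × 10^(-10)

(a) 2 (quadratic); (b) |e_{n+1}| ≈ 3.300e-11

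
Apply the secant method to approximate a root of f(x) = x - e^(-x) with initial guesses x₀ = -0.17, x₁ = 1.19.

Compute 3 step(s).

f(x) = x - e^(-x)
x₀ = -0.17, x₁ = 1.19

Secant formula: x_{n+1} = x_n - f(x_n)(x_n - x_{n-1})/(f(x_n) - f(x_{n-1}))

Iteration 1:
  f(-0.170000) = -1.355305
  f(1.190000) = 0.885779
  x_2 = 1.190000 - 0.885779×(1.190000 - (-0.170000))/(0.885779 - (-1.355305))
       = 0.652466
Iteration 2:
  f(1.190000) = 0.885779
  f(0.652466) = 0.131706
  x_3 = 0.652466 - 0.131706×(0.652466 - 1.190000)/(0.131706 - 0.885779)
       = 0.558581
Iteration 3:
  f(0.652466) = 0.131706
  f(0.558581) = -0.013440
  x_4 = 0.558581 - (-0.013440)×(0.558581 - 0.652466)/(-0.013440 - 0.131706)
       = 0.567274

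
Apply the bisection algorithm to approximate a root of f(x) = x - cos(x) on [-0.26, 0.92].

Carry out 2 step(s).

f(x) = x - cos(x)
Initial interval: [-0.26, 0.92]

Iteration 1:
  c_1 = (-0.260000 + 0.920000)/2 = 0.330000
  f(c_1) = f(0.330000) = -0.616042
  f(a) × f(c) ≥ 0, new interval: [0.330000, 0.920000]
Iteration 2:
  c_2 = (0.330000 + 0.920000)/2 = 0.625000
  f(c_2) = f(0.625000) = -0.185963
  f(a) × f(c) ≥ 0, new interval: [0.625000, 0.920000]

After 2 iteration(s), the approximation is c_2 = 0.625000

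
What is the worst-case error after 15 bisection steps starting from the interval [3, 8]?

Bisection error bound: |error| ≤ (b-a)/2^n
|error| ≤ (8 - 3)/2^15 = 5/2^15
|error| ≤ 0.0001525879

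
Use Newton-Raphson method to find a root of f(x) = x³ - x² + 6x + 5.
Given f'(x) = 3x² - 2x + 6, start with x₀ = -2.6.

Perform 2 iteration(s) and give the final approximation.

f(x) = x³ - x² + 6x + 5
f'(x) = 3x² - 2x + 6
x₀ = -2.6

Newton-Raphson formula: x_{n+1} = x_n - f(x_n)/f'(x_n)

Iteration 1:
  f(-2.600000) = -34.936000
  f'(-2.600000) = 31.480000
  x_1 = -2.600000 - (-34.936000)/31.480000 = -1.490216
Iteration 2:
  f(-1.490216) = -9.471428
  f'(-1.490216) = 15.642663
  x_2 = -1.490216 - (-9.471428)/15.642663 = -0.884729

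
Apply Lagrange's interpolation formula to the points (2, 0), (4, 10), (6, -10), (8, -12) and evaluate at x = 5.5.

Lagrange interpolation formula:
P(x) = Σ yᵢ × Lᵢ(x)
where Lᵢ(x) = Π_{j≠i} (x - xⱼ)/(xᵢ - xⱼ)

L_0(5.5) = (5.5 - 4)/(2 - 4) × (5.5 - 6)/(2 - 6) × (5.5 - 8)/(2 - 8) = -0.039062
L_1(5.5) = (5.5 - 2)/(4 - 2) × (5.5 - 6)/(4 - 6) × (5.5 - 8)/(4 - 8) = 0.273438
L_2(5.5) = (5.5 - 2)/(6 - 2) × (5.5 - 4)/(6 - 4) × (5.5 - 8)/(6 - 8) = 0.820312
L_3(5.5) = (5.5 - 2)/(8 - 2) × (5.5 - 4)/(8 - 4) × (5.5 - 6)/(8 - 6) = -0.054688

P(5.5) = 0×L_0(5.5) + 10×L_1(5.5) + (-10)×L_2(5.5) + (-12)×L_3(5.5)
P(5.5) = -4.812500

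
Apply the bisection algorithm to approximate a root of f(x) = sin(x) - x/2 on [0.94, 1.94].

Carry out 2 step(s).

f(x) = sin(x) - x/2
Initial interval: [0.94, 1.94]

Iteration 1:
  c_1 = (0.940000 + 1.940000)/2 = 1.440000
  f(c_1) = f(1.440000) = 0.271458
  f(a) × f(c) ≥ 0, new interval: [1.440000, 1.940000]
Iteration 2:
  c_2 = (1.440000 + 1.940000)/2 = 1.690000
  f(c_2) = f(1.690000) = 0.147904
  f(a) × f(c) ≥ 0, new interval: [1.690000, 1.940000]

After 2 iteration(s), the approximation is c_2 = 1.690000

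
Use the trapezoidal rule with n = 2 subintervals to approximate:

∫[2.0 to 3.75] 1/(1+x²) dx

f(x) = 1/(1+x²)
a = 2.0, b = 3.75, n = 2
h = (b - a)/n = 0.875000

Trapezoidal rule: (h/2)[f(x₀) + 2f(x₁) + 2f(x₂) + ... + f(xₙ)]

x_0 = 2.0000, f(x_0) = 0.200000, coefficient = 1
x_1 = 2.8750, f(x_1) = 0.107926, coefficient = 2
x_2 = 3.7500, f(x_2) = 0.066390, coefficient = 1

I ≈ (0.875000/2) × 0.482242 = 0.210981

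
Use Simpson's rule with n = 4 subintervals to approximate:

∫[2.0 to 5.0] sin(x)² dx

f(x) = sin(x)²
a = 2.0, b = 5.0, n = 4
h = (b - a)/n = 0.750000

Simpson's rule: (h/3)[f(x₀) + 4f(x₁) + 2f(x₂) + ... + f(xₙ)]

x_0 = 2.0000, f(x_0) = 0.826822, coefficient = 1
x_1 = 2.7500, f(x_1) = 0.145665, coefficient = 4
x_2 = 3.5000, f(x_2) = 0.123049, coefficient = 2
x_3 = 4.2500, f(x_3) = 0.801006, coefficient = 4
x_4 = 5.0000, f(x_4) = 0.919536, coefficient = 1

I ≈ (0.750000/3) × 5.779140 = 1.444785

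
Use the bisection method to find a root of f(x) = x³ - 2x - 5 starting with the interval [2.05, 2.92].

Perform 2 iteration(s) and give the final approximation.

f(x) = x³ - 2x - 5
Initial interval: [2.05, 2.92]

Iteration 1:
  c_1 = (2.050000 + 2.920000)/2 = 2.485000
  f(c_1) = f(2.485000) = 5.375434
  f(a) × f(c) < 0, new interval: [2.050000, 2.485000]
Iteration 2:
  c_2 = (2.050000 + 2.485000)/2 = 2.267500
  f(c_2) = f(2.267500) = 2.123479
  f(a) × f(c) < 0, new interval: [2.050000, 2.267500]

After 2 iteration(s), the approximation is c_2 = 2.267500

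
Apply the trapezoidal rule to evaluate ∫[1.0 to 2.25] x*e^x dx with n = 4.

f(x) = x*e^x
a = 1.0, b = 2.25, n = 4
h = (b - a)/n = 0.312500

Trapezoidal rule: (h/2)[f(x₀) + 2f(x₁) + 2f(x₂) + ... + f(xₙ)]

x_0 = 1.0000, f(x_0) = 2.718282, coefficient = 1
x_1 = 1.3125, f(x_1) = 4.876529, coefficient = 2
x_2 = 1.6250, f(x_2) = 8.252431, coefficient = 2
x_3 = 1.9375, f(x_3) = 13.448916, coefficient = 2
x_4 = 2.2500, f(x_4) = 21.347406, coefficient = 1

I ≈ (0.312500/2) × 77.221439 = 12.065850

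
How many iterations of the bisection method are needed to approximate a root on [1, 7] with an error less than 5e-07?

We need (b-a)/2^n ≤ 5e-07
(7 - 1)/2^n ≤ 5e-07
6/2^n ≤ 5e-07
2^n ≥ 12000000
n ≥ log₂(12000000) = 23.52
n ≥ 24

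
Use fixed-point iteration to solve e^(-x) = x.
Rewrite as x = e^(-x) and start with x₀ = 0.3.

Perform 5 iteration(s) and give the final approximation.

Equation: e^(-x) = x
Fixed-point form: x = e^(-x)
x₀ = 0.3

x_1 = g(0.300000) = 0.740818
x_2 = g(0.740818) = 0.476724
x_3 = g(0.476724) = 0.620814
x_4 = g(0.620814) = 0.537507
x_5 = g(0.537507) = 0.584203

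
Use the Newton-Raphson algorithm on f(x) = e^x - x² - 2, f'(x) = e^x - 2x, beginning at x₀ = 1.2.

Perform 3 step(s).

f(x) = e^x - x² - 2
f'(x) = e^x - 2x
x₀ = 1.2

Newton-Raphson formula: x_{n+1} = x_n - f(x_n)/f'(x_n)

Iteration 1:
  f(1.200000) = -0.119883
  f'(1.200000) = 0.920117
  x_1 = 1.200000 - (-0.119883)/0.920117 = 1.330291
Iteration 2:
  f(1.330291) = 0.012470
  f'(1.330291) = 1.121562
  x_2 = 1.330291 - 0.012470/1.121562 = 1.319173
Iteration 3:
  f(1.319173) = 0.000109
  f'(1.319173) = 1.101981
  x_3 = 1.319173 - 0.000109/1.101981 = 1.319074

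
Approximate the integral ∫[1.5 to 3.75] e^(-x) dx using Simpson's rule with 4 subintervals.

f(x) = e^(-x)
a = 1.5, b = 3.75, n = 4
h = (b - a)/n = 0.562500

Simpson's rule: (h/3)[f(x₀) + 4f(x₁) + 2f(x₂) + ... + f(xₙ)]

x_0 = 1.5000, f(x_0) = 0.223130, coefficient = 1
x_1 = 2.0625, f(x_1) = 0.127136, coefficient = 4
x_2 = 2.6250, f(x_2) = 0.072440, coefficient = 2
x_3 = 3.1875, f(x_3) = 0.041275, coefficient = 4
x_4 = 3.7500, f(x_4) = 0.023518, coefficient = 1

I ≈ (0.562500/3) × 1.065170 = 0.199719
Exact value: 0.199612
Error: 0.000107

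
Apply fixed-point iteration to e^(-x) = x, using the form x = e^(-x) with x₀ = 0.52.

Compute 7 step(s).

Equation: e^(-x) = x
Fixed-point form: x = e^(-x)
x₀ = 0.52

x_1 = g(0.520000) = 0.594521
x_2 = g(0.594521) = 0.551827
x_3 = g(0.551827) = 0.575897
x_4 = g(0.575897) = 0.562201
x_5 = g(0.562201) = 0.569953
x_6 = g(0.569953) = 0.565552
x_7 = g(0.565552) = 0.568047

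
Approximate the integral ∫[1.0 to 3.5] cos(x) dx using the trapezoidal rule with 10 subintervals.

f(x) = cos(x)
a = 1.0, b = 3.5, n = 10
h = (b - a)/n = 0.250000

Trapezoidal rule: (h/2)[f(x₀) + 2f(x₁) + 2f(x₂) + ... + f(xₙ)]

x_0 = 1.0000, f(x_0) = 0.540302, coefficient = 1
x_1 = 1.2500, f(x_1) = 0.315322, coefficient = 2
x_2 = 1.5000, f(x_2) = 0.070737, coefficient = 2
x_3 = 1.7500, f(x_3) = -0.178246, coefficient = 2
x_4 = 2.0000, f(x_4) = -0.416147, coefficient = 2
x_5 = 2.2500, f(x_5) = -0.628174, coefficient = 2
x_6 = 2.5000, f(x_6) = -0.801144, coefficient = 2
x_7 = 2.7500, f(x_7) = -0.924302, coefficient = 2
x_8 = 3.0000, f(x_8) = -0.989992, coefficient = 2
x_9 = 3.2500, f(x_9) = -0.994130, coefficient = 2
x_10 = 3.5000, f(x_10) = -0.936457, coefficient = 1

I ≈ (0.250000/2) × -9.488305 = -1.186038
Exact value: -1.192254
Error: 0.006216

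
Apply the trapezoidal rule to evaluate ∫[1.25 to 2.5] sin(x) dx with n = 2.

f(x) = sin(x)
a = 1.25, b = 2.5, n = 2
h = (b - a)/n = 0.625000

Trapezoidal rule: (h/2)[f(x₀) + 2f(x₁) + 2f(x₂) + ... + f(xₙ)]

x_0 = 1.2500, f(x_0) = 0.948985, coefficient = 1
x_1 = 1.8750, f(x_1) = 0.954086, coefficient = 2
x_2 = 2.5000, f(x_2) = 0.598472, coefficient = 1

I ≈ (0.625000/2) × 3.455628 = 1.079884
Exact value: 1.116466
Error: 0.036582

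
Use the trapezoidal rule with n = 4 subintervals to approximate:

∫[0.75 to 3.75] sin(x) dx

f(x) = sin(x)
a = 0.75, b = 3.75, n = 4
h = (b - a)/n = 0.750000

Trapezoidal rule: (h/2)[f(x₀) + 2f(x₁) + 2f(x₂) + ... + f(xₙ)]

x_0 = 0.7500, f(x_0) = 0.681639, coefficient = 1
x_1 = 1.5000, f(x_1) = 0.997495, coefficient = 2
x_2 = 2.2500, f(x_2) = 0.778073, coefficient = 2
x_3 = 3.0000, f(x_3) = 0.141120, coefficient = 2
x_4 = 3.7500, f(x_4) = -0.571561, coefficient = 1

I ≈ (0.750000/2) × 3.943454 = 1.478795
Exact value: 1.552248
Error: 0.073453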